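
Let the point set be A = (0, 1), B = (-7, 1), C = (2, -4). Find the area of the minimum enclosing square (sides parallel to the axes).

81

The bounding box has width 9 and height 5.
An axis-aligned square enclosing the set must have side ≥ max(width, height).
So the minimum side is max(9, 5) = 9.
Area = 9² = 81.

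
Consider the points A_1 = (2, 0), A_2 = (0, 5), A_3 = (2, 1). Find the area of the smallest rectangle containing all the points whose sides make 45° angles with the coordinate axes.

10.5

In coordinates u = x + y, v = x − y the rectangle is axis-aligned; the map (x,y)→(u,v) scales areas by 2.
u-values: 2, 5, 3; range = 5 − 2 = 3.
v-values: 2, -5, 1; range = 2 − (-5) = 7.
Area = (3 × 7) / 2 = 10.5.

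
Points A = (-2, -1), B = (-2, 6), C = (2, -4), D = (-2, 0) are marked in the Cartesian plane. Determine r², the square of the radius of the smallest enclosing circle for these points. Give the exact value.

29

The farthest pair is B–C with squared distance 116. The circle on this segment as diameter has centre (0, 1) and r² = 116/4 = 29.
Check A: distance² to centre = 8 ≤ 29, so it lies inside.
All remaining points lie in this disk, and no smaller disk contains both endpoints, so this is the minimum enclosing circle.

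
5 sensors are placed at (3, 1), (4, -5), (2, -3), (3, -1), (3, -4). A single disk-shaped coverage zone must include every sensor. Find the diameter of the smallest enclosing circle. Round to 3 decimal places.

6.083

By Welzl's lemma the MEC is supported by two points (diametrically opposite) or three points (on a circumcircle).
The farthest pair is (3, 1)–(4, -5) with squared distance 37. The circle on this segment as diameter has centre (3.5, -2) and r² = 37/4 = 9.25.
Check (2, -3): distance² to centre = 3.25 ≤ 9.25, so it lies inside.
All remaining points lie in this disk, and no smaller disk contains both endpoints, so this is the minimum enclosing circle.
Diameter = 2r = 2√(9.25) ≈ 6.083.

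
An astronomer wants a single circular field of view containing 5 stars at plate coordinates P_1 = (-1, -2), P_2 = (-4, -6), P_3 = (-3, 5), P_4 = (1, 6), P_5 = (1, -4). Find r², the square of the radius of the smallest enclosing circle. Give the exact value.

42.25

The farthest pair is P_2–P_4 with squared distance 169. The circle on this segment as diameter has centre (-1.5, 0) and r² = 169/4 = 42.25.
Check P_1: distance² to centre = 4.25 ≤ 42.25, so it lies inside.
All remaining points lie in this disk, and no smaller disk contains both endpoints, so this is the minimum enclosing circle.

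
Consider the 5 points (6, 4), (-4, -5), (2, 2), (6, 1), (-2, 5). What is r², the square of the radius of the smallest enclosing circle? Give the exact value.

45.25

The minimum enclosing circle of a finite set is fixed by two of the points (as a diameter) or three (as a circumcircle).
The farthest pair is (6, 4)–(-4, -5) with squared distance 181. The circle on this segment as diameter has centre (1, -0.5) and r² = 181/4 = 45.25.
Check (2, 2): distance² to centre = 7.25 ≤ 45.25, so it lies inside.
All remaining points lie in this disk, and no smaller disk contains both endpoints, so this is the minimum enclosing circle.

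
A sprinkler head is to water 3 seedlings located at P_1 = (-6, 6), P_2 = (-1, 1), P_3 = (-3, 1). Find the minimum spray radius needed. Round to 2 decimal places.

Side lengths²: P_1P_2² = 50, P_1P_3² = 34, P_2P_3² = 4.
Since P_1P_2² = 50 ≥ 34 + 4 = 38, the angle opposite P_1P_2 is not acute, so the smallest enclosing circle has P_1P_2 as diameter.
Centre = midpoint of P_1P_2 = (-3.5, 3.5), r² = 50/4 = 12.5.
r = √(12.5) ≈ 3.54.

3.54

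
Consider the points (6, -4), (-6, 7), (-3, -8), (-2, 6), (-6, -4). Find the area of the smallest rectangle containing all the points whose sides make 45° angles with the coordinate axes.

In coordinates u = x + y, v = x − y the rectangle is axis-aligned; the map (x,y)→(u,v) scales areas by 2.
u-values: 2, 1, -11, 4, -10; range = 4 − (-11) = 15.
v-values: 10, -13, 5, -8, -2; range = 10 − (-13) = 23.
Area = (15 × 23) / 2 = 172.5.

172.5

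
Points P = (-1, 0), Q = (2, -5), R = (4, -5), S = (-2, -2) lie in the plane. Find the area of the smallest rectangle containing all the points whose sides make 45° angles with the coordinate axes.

15

In coordinates u = x + y, v = x − y the rectangle is axis-aligned; the map (x,y)→(u,v) scales areas by 2.
u-values: -1, -3, -1, -4; range = -1 − (-4) = 3.
v-values: -1, 7, 9, 0; range = 9 − (-1) = 10.
Area = (3 × 10) / 2 = 15.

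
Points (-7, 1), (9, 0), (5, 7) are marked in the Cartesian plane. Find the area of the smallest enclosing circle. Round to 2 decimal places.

201.85

Call the three points A, B, C in the order given.
Side lengths²: AB² = 257, AC² = 180, BC² = 65.
Since AB² = 257 ≥ 180 + 65 = 245, the angle opposite AB is not acute, so the smallest enclosing circle has AB as diameter.
Centre = midpoint of AB = (1, 0.5), r² = 257/4 = 64.25.
Area = π·r² = π·64.25 ≈ 201.85.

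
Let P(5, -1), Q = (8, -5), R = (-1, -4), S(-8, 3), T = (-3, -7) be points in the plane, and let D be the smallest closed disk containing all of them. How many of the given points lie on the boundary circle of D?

2

The minimum enclosing circle of a finite set is fixed by two of the points (as a diameter) or three (as a circumcircle).
The farthest pair is Q–S with squared distance 320. The circle on this segment as diameter has centre (0, -1) and r² = 320/4 = 80.
Check P: distance² to centre = 25 ≤ 80, so it lies inside.
All remaining points lie in this disk, and no smaller disk contains both endpoints, so this is the minimum enclosing circle.
The points at distance exactly r from the centre are Q, S — 2 points.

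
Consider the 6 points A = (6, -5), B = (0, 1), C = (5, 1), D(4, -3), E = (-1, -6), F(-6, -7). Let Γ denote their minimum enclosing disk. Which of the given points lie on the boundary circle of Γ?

A, C, F

A smallest enclosing disk is always determined by at most three of the input points on its boundary.
The farthest pair is C–F with squared distance 185. The circle on this segment as diameter has centre (-0.5, -3) and r² = 185/4 = 46.25.
Check A: distance² to centre = 46.25 ≤ 46.25, so it lies inside.
All remaining points lie in this disk, and no smaller disk contains both endpoints, so this is the minimum enclosing circle.
The points at distance exactly r from the centre are A, C, F — 3 points.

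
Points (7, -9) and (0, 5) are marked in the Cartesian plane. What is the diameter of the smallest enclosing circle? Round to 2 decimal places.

15.65

The smallest circle enclosing two points has them as diameter endpoints.
Centre = midpoint = (3.5, -2); r² = |(7, -9)−(0, 5)|²/4 = 245/4 = 61.25.
Diameter = 2r = 2√(61.25) ≈ 15.65.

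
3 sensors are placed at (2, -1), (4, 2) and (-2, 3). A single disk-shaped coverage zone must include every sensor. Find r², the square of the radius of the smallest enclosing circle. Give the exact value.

Call the three points A, B, C in the order given.
Side lengths²: AB² = 13, AC² = 32, BC² = 37.
Since BC² = 37 < 32 + 13 = 45, the triangle is acute, so the smallest enclosing circle is the circumcircle.
Circumcentre = (0.9, 1.9), r² = 9.62.

9.62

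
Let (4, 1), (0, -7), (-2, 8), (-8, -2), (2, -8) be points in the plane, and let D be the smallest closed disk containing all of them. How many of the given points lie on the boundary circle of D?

By Welzl's lemma the MEC is supported by two points (diametrically opposite) or three points (on a circumcircle).
The farthest pair is (-2, 8)–(2, -8) with squared distance 272. The circle on this segment as diameter has centre (0, 0) and r² = 272/4 = 68.
Check (4, 1): distance² to centre = 17 ≤ 68, so it lies inside.
All remaining points lie in this disk, and no smaller disk contains both endpoints, so this is the minimum enclosing circle.
The points at distance exactly r from the centre are (-2, 8), (-8, -2), (2, -8) — 3 points.

3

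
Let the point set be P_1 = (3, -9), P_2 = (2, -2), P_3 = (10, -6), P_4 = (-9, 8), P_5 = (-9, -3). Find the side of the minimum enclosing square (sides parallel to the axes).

19

The bounding box has width 19 and height 17.
An axis-aligned square enclosing the set must have side ≥ max(width, height).
So the minimum side is max(19, 17) = 19.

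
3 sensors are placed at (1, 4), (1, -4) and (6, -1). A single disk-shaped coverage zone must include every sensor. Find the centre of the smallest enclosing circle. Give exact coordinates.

Call the three points A, B, C in the order given.
Side lengths²: AB² = 64, AC² = 50, BC² = 34.
Since AB² = 64 < 50 + 34 = 84, the triangle is acute, so the smallest enclosing circle is the circumcircle.
Circumcentre = (2, 0), r² = 17.
Centre = (2, 0).

(2, 0)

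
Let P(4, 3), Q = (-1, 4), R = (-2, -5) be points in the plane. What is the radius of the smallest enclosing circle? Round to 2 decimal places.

5.02

Side lengths²: PQ² = 26, PR² = 100, QR² = 82.
Since PR² = 100 < 82 + 26 = 108, the triangle is acute, so the smallest enclosing circle is the circumcircle.
Circumcentre = (15/23, -17/23), r² = 13325/529.
r = √(13325/529) ≈ 5.02.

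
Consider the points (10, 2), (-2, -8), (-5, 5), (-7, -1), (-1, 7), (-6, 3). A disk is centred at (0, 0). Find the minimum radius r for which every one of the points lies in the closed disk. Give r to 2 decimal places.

The required radius is the distance from (0, 0) to the farthest point.
Squared distances: 104, 68, 50, 50, 50, 45.
Maximum is 104, attained at (10, 2).
r = √104 ≈ 10.20.

10.20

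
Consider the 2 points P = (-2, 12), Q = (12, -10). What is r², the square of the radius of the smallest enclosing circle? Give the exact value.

170

The smallest circle enclosing two points has them as diameter endpoints.
Centre = midpoint = (5, 1); r² = |PQ|²/4 = 680/4 = 170.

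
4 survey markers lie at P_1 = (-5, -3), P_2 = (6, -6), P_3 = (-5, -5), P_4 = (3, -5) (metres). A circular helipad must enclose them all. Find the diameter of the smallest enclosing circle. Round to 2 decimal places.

11.40

By Welzl's lemma the MEC is supported by two points (diametrically opposite) or three points (on a circumcircle).
The farthest pair is P_1–P_2 with squared distance 130. The circle on this segment as diameter has centre (0.5, -4.5) and r² = 130/4 = 32.5.
Check P_3: distance² to centre = 30.5 ≤ 32.5, so it lies inside.
All remaining points lie in this disk, and no smaller disk contains both endpoints, so this is the minimum enclosing circle.
Diameter = 2r = 2√(32.5) ≈ 11.40.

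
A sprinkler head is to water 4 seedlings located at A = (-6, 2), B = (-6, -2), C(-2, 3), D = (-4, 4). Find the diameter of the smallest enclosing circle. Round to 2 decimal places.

By Welzl's lemma the MEC is supported by two points (diametrically opposite) or three points (on a circumcircle).
The minimum enclosing circle is determined by three boundary points: B, C, D.
Their circumcentre is (-61/14, 11/14) with r² = 1025/98.
The farthest remaining point A is at distance² 409/98 ≤ 1025/98.
Diameter = 2r = 2√(1025/98) ≈ 6.47.

6.47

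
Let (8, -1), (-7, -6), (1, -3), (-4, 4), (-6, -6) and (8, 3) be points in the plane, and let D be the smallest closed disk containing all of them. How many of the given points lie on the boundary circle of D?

2

A smallest enclosing disk is always determined by at most three of the input points on its boundary.
The farthest pair is (-7, -6)–(8, 3) with squared distance 306. The circle on this segment as diameter has centre (0.5, -1.5) and r² = 306/4 = 76.5.
Check (8, -1): distance² to centre = 56.5 ≤ 76.5, so it lies inside.
All remaining points lie in this disk, and no smaller disk contains both endpoints, so this is the minimum enclosing circle.
The points at distance exactly r from the centre are (-7, -6), (8, 3) — 2 points.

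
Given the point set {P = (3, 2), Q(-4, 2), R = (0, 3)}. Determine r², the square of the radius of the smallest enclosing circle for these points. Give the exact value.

12.25

Side lengths²: PQ² = 49, PR² = 10, QR² = 17.
Since PQ² = 49 ≥ 17 + 10 = 27, the angle opposite PQ is not acute, so the smallest enclosing circle has PQ as diameter.
Centre = midpoint of PQ = (-0.5, 2), r² = 49/4 = 12.25.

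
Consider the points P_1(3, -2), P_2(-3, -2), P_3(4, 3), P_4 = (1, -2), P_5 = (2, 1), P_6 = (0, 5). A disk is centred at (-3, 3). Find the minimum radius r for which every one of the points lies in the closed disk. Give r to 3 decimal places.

7.810

The required radius is the distance from (-3, 3) to the farthest point.
Squared distances: 61, 25, 49, 41, 29, 13.
Maximum is 61, attained at P_1.
r = √61 ≈ 7.810.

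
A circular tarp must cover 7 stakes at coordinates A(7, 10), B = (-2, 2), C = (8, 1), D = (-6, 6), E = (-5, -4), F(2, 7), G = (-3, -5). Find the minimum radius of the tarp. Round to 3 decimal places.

9.220

The farthest pair is A–E with squared distance 340. The circle on this segment as diameter has centre (1, 3) and r² = 340/4 = 85.
Check B: distance² to centre = 10 ≤ 85, so it lies inside.
All remaining points lie in this disk, and no smaller disk contains both endpoints, so this is the minimum enclosing circle.
r = √85 ≈ 9.220.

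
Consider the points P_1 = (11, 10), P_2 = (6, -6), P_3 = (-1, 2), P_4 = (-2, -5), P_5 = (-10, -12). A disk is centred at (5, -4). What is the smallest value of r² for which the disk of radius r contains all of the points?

The required radius is the distance from (5, -4) to the farthest point.
Squared distances: 232, 5, 72, 50, 289.
Maximum is 289, attained at P_5.

289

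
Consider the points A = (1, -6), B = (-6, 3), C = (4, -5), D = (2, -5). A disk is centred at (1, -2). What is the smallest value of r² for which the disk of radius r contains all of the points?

The required radius is the distance from (1, -2) to the farthest point.
Squared distances: 16, 74, 18, 10.
Maximum is 74, attained at B.

74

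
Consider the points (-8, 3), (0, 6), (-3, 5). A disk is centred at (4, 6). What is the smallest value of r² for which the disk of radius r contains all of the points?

The required radius is the distance from (4, 6) to the farthest point.
Squared distances: 153, 16, 50.
Maximum is 153, attained at (-8, 3).

153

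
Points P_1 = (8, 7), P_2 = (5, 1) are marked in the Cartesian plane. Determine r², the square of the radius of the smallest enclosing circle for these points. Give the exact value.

The smallest circle enclosing two points has them as diameter endpoints.
Centre = midpoint = (6.5, 4); r² = |P_1P_2|²/4 = 45/4 = 11.25.

11.25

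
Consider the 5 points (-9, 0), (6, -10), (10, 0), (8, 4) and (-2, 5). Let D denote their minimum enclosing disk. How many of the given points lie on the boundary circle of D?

3

A smallest enclosing disk is always determined by at most three of the input points on its boundary.
The minimum enclosing circle is determined by three boundary points: (-9, 0), (6, -10), (10, 0).
Their circumcentre is (0.5, -2) with r² = 94.25.
The farthest remaining point (8, 4) is at distance² 92.25 ≤ 94.25.
The points at distance exactly r from the centre are (-9, 0), (6, -10), (10, 0) — 3 points.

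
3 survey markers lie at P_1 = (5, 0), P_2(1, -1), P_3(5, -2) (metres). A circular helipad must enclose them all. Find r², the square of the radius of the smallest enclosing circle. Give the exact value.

Side lengths²: P_1P_2² = 17, P_1P_3² = 4, P_2P_3² = 17.
Since P_2P_3² = 17 < 17 + 4 = 21, the triangle is acute, so the smallest enclosing circle is the circumcircle.
Circumcentre = (3.125, -1), r² = 4.515625.

4.515625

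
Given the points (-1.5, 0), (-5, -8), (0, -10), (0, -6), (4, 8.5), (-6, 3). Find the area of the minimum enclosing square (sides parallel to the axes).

342.25

The bounding box has width 10 and height 18.5.
An axis-aligned square enclosing the set must have side ≥ max(width, height).
So the minimum side is max(10, 18.5) = 18.5.
Area = 18.5² = 342.25.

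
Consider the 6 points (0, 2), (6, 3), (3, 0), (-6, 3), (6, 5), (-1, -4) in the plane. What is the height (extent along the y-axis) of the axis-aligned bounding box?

9

max y = 5, min y = -4, so height = 9.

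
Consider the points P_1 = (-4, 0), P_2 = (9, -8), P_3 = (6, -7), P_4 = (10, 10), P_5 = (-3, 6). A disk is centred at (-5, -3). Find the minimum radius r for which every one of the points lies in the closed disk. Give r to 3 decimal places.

19.849

The required radius is the distance from (-5, -3) to the farthest point.
Squared distances: 10, 221, 137, 394, 85.
Maximum is 394, attained at P_4.
r = √394 ≈ 19.849.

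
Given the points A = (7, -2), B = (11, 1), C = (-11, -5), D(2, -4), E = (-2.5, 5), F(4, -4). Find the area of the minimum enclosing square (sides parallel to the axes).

The bounding box has width 22 and height 10.
An axis-aligned square enclosing the set must have side ≥ max(width, height).
So the minimum side is max(22, 10) = 22.
Area = 22² = 484.

484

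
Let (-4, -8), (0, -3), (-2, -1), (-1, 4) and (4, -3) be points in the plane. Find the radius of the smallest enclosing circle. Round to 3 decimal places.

6.196

The minimum enclosing circle of a finite set is fixed by two of the points (as a diameter) or three (as a circumcircle).
The minimum enclosing circle is determined by three boundary points: (-4, -8), (-1, 4), (4, -3).
Their circumcentre is (-115/54, -113/54) with r² = 55981/1458.
The farthest remaining point (0, -3) is at distance² 7813/1458 ≤ 55981/1458.
r = √(55981/1458) ≈ 6.196.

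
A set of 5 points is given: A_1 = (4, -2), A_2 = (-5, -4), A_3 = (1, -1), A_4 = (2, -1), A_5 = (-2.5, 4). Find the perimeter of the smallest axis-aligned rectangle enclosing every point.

34

Width = max x − min x = 4 − (-5) = 9.
Height = max y − min y = 4 − (-4) = 8.
Perimeter = 2(9 + 8) = 34.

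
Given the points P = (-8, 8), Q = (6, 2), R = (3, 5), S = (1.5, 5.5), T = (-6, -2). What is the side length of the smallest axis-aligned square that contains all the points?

The bounding box has width 14 and height 10.
An axis-aligned square enclosing the set must have side ≥ max(width, height).
So the minimum side is max(14, 10) = 14.

14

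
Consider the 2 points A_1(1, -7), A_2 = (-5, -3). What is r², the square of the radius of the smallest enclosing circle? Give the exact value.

The smallest circle enclosing two points has them as diameter endpoints.
Centre = midpoint = (-2, -5); r² = |A_1A_2|²/4 = 52/4 = 13.

13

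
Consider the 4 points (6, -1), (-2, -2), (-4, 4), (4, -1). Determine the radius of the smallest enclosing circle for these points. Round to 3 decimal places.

The minimum enclosing circle of a finite set is fixed by two of the points (as a diameter) or three (as a circumcircle).
The farthest pair is (6, -1)–(-4, 4) with squared distance 125. The circle on this segment as diameter has centre (1, 1.5) and r² = 125/4 = 31.25.
Check (-2, -2): distance² to centre = 21.25 ≤ 31.25, so it lies inside.
All remaining points lie in this disk, and no smaller disk contains both endpoints, so this is the minimum enclosing circle.
r = √(31.25) ≈ 5.590.

5.590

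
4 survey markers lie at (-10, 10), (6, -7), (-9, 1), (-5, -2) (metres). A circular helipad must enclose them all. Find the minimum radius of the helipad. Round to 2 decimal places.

By Welzl's lemma the MEC is supported by two points (diametrically opposite) or three points (on a circumcircle).
The farthest pair is (-10, 10)–(6, -7) with squared distance 545. The circle on this segment as diameter has centre (-2, 1.5) and r² = 545/4 = 136.25.
Check (-9, 1): distance² to centre = 49.25 ≤ 136.25, so it lies inside.
All remaining points lie in this disk, and no smaller disk contains both endpoints, so this is the minimum enclosing circle.
r = √(136.25) ≈ 11.67.

11.67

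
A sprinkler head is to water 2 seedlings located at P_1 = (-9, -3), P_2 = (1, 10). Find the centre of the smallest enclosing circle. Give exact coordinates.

(-4, 3.5)

The smallest circle enclosing two points has them as diameter endpoints.
Centre = midpoint = (-4, 3.5); r² = |P_1P_2|²/4 = 269/4 = 67.25.
Centre = (-4, 3.5).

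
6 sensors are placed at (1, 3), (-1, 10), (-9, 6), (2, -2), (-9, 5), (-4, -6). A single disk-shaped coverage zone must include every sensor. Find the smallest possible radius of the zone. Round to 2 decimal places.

The minimum enclosing circle of a finite set is fixed by two of the points (as a diameter) or three (as a circumcircle).
The farthest pair is (-1, 10)–(-4, -6) with squared distance 265. The circle on this segment as diameter has centre (-2.5, 2) and r² = 265/4 = 66.25.
Check (1, 3): distance² to centre = 13.25 ≤ 66.25, so it lies inside.
All remaining points lie in this disk, and no smaller disk contains both endpoints, so this is the minimum enclosing circle.
r = √(66.25) ≈ 8.14.

8.14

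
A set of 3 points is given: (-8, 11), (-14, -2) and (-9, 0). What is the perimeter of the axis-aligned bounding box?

38

Width = max x − min x = -8 − (-14) = 6.
Height = max y − min y = 11 − (-2) = 13.
Perimeter = 2(6 + 13) = 38.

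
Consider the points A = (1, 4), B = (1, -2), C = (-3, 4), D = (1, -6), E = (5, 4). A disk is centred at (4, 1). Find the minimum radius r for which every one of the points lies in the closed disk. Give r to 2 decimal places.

The required radius is the distance from (4, 1) to the farthest point.
Squared distances: 18, 18, 58, 58, 10.
Maximum is 58, attained at C.
r = √58 ≈ 7.62.

7.62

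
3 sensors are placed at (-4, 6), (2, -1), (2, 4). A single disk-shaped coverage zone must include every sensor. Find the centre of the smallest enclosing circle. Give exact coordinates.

(-1, 2.5)

Call the three points A, B, C in the order given.
Side lengths²: AB² = 85, AC² = 40, BC² = 25.
Since AB² = 85 ≥ 40 + 25 = 65, the angle opposite AB is not acute, so the smallest enclosing circle has AB as diameter.
Centre = midpoint of AB = (-1, 2.5), r² = 85/4 = 21.25.
Centre = (-1, 2.5).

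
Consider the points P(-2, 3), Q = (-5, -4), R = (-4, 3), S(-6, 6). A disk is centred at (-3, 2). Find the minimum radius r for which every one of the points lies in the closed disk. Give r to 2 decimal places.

6.32

The required radius is the distance from (-3, 2) to the farthest point.
Squared distances: 2, 40, 2, 25.
Maximum is 40, attained at Q.
r = √40 ≈ 6.32.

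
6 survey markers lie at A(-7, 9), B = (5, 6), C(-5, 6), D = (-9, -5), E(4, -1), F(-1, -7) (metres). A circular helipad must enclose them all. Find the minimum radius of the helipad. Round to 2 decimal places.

8.95

By Welzl's lemma the MEC is supported by two points (diametrically opposite) or three points (on a circumcircle).
The minimum enclosing circle is determined by three boundary points: A, B, D.
Their circumcentre is (-149/58, 71/58) with r² = 134725/1682.
The farthest remaining point F is at distance² 117905/1682 ≤ 134725/1682.
r = √(134725/1682) ≈ 8.95.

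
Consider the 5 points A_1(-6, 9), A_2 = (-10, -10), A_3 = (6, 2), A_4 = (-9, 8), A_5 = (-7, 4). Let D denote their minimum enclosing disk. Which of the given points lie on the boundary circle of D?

A_2, A_3, A_4

A smallest enclosing disk is always determined by at most three of the input points on its boundary.
The minimum enclosing circle is determined by three boundary points: A_2, A_3, A_4.
Their circumcentre is (-185/46, -30/23) with r² = 235625/2116.
The farthest remaining point A_1 is at distance² 232957/2116 ≤ 235625/2116.
The points at distance exactly r from the centre are A_2, A_3, A_4 — 3 points.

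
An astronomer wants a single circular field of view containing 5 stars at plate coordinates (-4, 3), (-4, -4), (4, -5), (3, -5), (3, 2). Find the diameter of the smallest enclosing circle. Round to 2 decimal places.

11.31

A smallest enclosing disk is always determined by at most three of the input points on its boundary.
The farthest pair is (-4, 3)–(4, -5) with squared distance 128. The circle on this segment as diameter has centre (0, -1) and r² = 128/4 = 32.
Check (-4, -4): distance² to centre = 25 ≤ 32, so it lies inside.
All remaining points lie in this disk, and no smaller disk contains both endpoints, so this is the minimum enclosing circle.
Diameter = 2r = 2√32 ≈ 11.31.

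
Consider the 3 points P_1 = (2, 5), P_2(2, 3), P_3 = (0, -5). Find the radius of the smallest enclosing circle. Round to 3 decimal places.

Side lengths²: P_1P_2² = 4, P_1P_3² = 104, P_2P_3² = 68.
Since P_1P_3² = 104 ≥ 68 + 4 = 72, the angle opposite P_1P_3 is not acute, so the smallest enclosing circle has P_1P_3 as diameter.
Centre = midpoint of P_1P_3 = (1, 0), r² = 104/4 = 26.
r = √26 ≈ 5.099.

5.099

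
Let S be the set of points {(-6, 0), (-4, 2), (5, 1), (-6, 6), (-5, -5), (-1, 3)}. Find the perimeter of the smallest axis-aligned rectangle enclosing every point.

44

Width = max x − min x = 5 − (-6) = 11.
Height = max y − min y = 6 − (-5) = 11.
Perimeter = 2(11 + 11) = 44.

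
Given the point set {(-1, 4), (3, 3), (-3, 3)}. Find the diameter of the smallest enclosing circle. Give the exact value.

6

Call the three points A, B, C in the order given.
Side lengths²: AB² = 17, AC² = 5, BC² = 36.
Since BC² = 36 ≥ 17 + 5 = 22, the angle opposite BC is not acute, so the smallest enclosing circle has BC as diameter.
Centre = midpoint of BC = (0, 3), r² = 36/4 = 9.
Diameter = 2r = 2√9 = 6.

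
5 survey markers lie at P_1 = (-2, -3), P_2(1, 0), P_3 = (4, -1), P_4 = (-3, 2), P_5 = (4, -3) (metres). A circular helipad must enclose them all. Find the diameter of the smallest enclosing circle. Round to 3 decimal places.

8.602

The farthest pair is P_4–P_5 with squared distance 74. The circle on this segment as diameter has centre (0.5, -0.5) and r² = 74/4 = 18.5.
Check P_1: distance² to centre = 12.5 ≤ 18.5, so it lies inside.
All remaining points lie in this disk, and no smaller disk contains both endpoints, so this is the minimum enclosing circle.
Diameter = 2r = 2√(18.5) ≈ 8.602.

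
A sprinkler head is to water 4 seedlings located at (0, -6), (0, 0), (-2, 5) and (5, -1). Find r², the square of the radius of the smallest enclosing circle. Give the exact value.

A smallest enclosing disk is always determined by at most three of the input points on its boundary.
The minimum enclosing circle is determined by three boundary points: (0, -6), (-2, 5), (5, -1).
Their circumcentre is (-15/26, -11/26) with r² = 10625/338.
The farthest remaining point (0, 0) is at distance² 173/338 ≤ 10625/338.

10625/338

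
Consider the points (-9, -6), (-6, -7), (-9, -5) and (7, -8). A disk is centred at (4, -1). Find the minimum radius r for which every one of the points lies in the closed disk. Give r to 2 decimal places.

13.93

The required radius is the distance from (4, -1) to the farthest point.
Squared distances: 194, 136, 185, 58.
Maximum is 194, attained at (-9, -6).
r = √194 ≈ 13.93.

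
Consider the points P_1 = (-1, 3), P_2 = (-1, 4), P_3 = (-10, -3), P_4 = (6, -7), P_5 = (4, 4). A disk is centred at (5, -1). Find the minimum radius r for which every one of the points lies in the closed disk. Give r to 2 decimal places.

15.13

The required radius is the distance from (5, -1) to the farthest point.
Squared distances: 52, 61, 229, 37, 26.
Maximum is 229, attained at P_3.
r = √229 ≈ 15.13.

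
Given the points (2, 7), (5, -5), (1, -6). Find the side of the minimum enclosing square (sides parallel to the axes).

13

The bounding box has width 4 and height 13.
An axis-aligned square enclosing the set must have side ≥ max(width, height).
So the minimum side is max(4, 13) = 13.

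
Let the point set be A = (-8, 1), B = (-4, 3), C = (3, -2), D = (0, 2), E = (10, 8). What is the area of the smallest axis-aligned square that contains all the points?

324

The bounding box has width 18 and height 10.
An axis-aligned square enclosing the set must have side ≥ max(width, height).
So the minimum side is max(18, 10) = 18.
Area = 18² = 324.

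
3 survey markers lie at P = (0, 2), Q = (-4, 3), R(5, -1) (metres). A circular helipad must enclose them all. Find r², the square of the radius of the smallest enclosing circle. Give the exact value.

24.25

Side lengths²: PQ² = 17, PR² = 34, QR² = 97.
Since QR² = 97 ≥ 34 + 17 = 51, the angle opposite QR is not acute, so the smallest enclosing circle has QR as diameter.
Centre = midpoint of QR = (0.5, 1), r² = 97/4 = 24.25.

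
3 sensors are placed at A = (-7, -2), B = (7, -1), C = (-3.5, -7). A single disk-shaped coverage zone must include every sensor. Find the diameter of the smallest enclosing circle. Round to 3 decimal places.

Side lengths²: AB² = 197, AC² = 37.25, BC² = 146.25.
Since AB² = 197 ≥ 146.25 + 37.25 = 183.5, the angle opposite AB is not acute, so the smallest enclosing circle has AB as diameter.
Centre = midpoint of AB = (0, -1.5), r² = 197/4 = 49.25.
Diameter = 2r = 2√(49.25) ≈ 14.036.

14.036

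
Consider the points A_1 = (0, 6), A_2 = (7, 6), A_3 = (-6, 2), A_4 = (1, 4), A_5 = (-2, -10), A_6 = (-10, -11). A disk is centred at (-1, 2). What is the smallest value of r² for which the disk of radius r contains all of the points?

The required radius is the distance from (-1, 2) to the farthest point.
Squared distances: 17, 80, 25, 8, 145, 250.
Maximum is 250, attained at A_6.

250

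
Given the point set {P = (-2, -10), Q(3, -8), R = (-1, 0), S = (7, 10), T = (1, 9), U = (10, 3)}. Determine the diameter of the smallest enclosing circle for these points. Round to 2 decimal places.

A smallest enclosing disk is always determined by at most three of the input points on its boundary.
The farthest pair is P–S with squared distance 481. The circle on this segment as diameter has centre (2.5, 0) and r² = 481/4 = 120.25.
Check Q: distance² to centre = 64.25 ≤ 120.25, so it lies inside.
All remaining points lie in this disk, and no smaller disk contains both endpoints, so this is the minimum enclosing circle.
Diameter = 2r = 2√(120.25) ≈ 21.93.

21.93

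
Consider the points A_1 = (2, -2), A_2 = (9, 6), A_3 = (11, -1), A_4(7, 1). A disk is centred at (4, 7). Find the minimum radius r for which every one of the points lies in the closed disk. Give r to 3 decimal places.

The required radius is the distance from (4, 7) to the farthest point.
Squared distances: 85, 26, 113, 45.
Maximum is 113, attained at A_3.
r = √113 ≈ 10.630.

10.630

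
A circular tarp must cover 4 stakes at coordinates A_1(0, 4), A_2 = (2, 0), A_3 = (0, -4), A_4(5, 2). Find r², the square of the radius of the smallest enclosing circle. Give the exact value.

The minimum enclosing circle of a finite set is fixed by two of the points (as a diameter) or three (as a circumcircle).
The minimum enclosing circle is determined by three boundary points: A_1, A_3, A_4.
Their circumcentre is (1.3, 0) with r² = 17.69.
The farthest remaining point A_2 is at distance² 0.49 ≤ 17.69.

17.69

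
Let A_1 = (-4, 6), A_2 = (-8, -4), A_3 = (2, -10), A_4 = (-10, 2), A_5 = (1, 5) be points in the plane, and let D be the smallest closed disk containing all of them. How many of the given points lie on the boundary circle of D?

By Welzl's lemma the MEC is supported by two points (diametrically opposite) or three points (on a circumcircle).
The minimum enclosing circle is determined by three boundary points: A_1, A_3, A_4.
Their circumcentre is (-2.6, -2.6) with r² = 75.92.
The farthest remaining point A_5 is at distance² 70.72 ≤ 75.92.
The points at distance exactly r from the centre are A_1, A_3, A_4 — 3 points.

3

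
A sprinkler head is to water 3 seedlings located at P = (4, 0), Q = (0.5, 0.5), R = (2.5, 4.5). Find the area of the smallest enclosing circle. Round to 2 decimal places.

Side lengths²: PQ² = 12.5, PR² = 22.5, QR² = 20.
Since PR² = 22.5 < 20 + 12.5 = 32.5, the triangle is acute, so the smallest enclosing circle is the circumcircle.
Circumcentre = (2.5, 2), r² = 6.25.
Area = π·r² = π·6.25 ≈ 19.63.

19.63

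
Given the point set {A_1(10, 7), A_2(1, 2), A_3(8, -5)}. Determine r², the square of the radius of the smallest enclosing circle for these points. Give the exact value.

1961/49

Side lengths²: A_1A_2² = 106, A_1A_3² = 148, A_2A_3² = 98.
Since A_1A_3² = 148 < 106 + 98 = 204, the triangle is acute, so the smallest enclosing circle is the circumcircle.
Circumcentre = (51/7, 9/7), r² = 1961/49.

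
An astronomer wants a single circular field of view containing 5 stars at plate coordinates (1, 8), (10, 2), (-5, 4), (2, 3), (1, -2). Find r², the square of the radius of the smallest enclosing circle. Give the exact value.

57.25

The minimum enclosing circle of a finite set is fixed by two of the points (as a diameter) or three (as a circumcircle).
The farthest pair is (10, 2)–(-5, 4) with squared distance 229. The circle on this segment as diameter has centre (2.5, 3) and r² = 229/4 = 57.25.
Check (1, 8): distance² to centre = 27.25 ≤ 57.25, so it lies inside.
All remaining points lie in this disk, and no smaller disk contains both endpoints, so this is the minimum enclosing circle.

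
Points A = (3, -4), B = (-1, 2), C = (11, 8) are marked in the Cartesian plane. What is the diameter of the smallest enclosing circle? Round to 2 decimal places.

14.53

Side lengths²: AB² = 52, AC² = 208, BC² = 180.
Since AC² = 208 < 180 + 52 = 232, the triangle is acute, so the smallest enclosing circle is the circumcircle.
Circumcentre = (6.25, 2.5), r² = 52.8125.
Diameter = 2r = 2√(52.8125) ≈ 14.53.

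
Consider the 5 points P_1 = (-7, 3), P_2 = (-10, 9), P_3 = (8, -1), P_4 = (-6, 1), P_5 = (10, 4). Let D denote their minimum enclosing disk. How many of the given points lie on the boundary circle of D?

The minimum enclosing circle of a finite set is fixed by two of the points (as a diameter) or three (as a circumcircle).
The minimum enclosing circle is determined by three boundary points: P_2, P_3, P_5.
Their circumcentre is (-7/22, 115/22) with r² = 26129/242.
The farthest remaining point P_4 is at distance² 12137/242 ≤ 26129/242.
The points at distance exactly r from the centre are P_2, P_3, P_5 — 3 points.

3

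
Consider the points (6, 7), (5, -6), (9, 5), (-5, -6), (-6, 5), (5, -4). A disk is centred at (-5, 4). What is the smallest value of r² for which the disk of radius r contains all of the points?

200

The required radius is the distance from (-5, 4) to the farthest point.
Squared distances: 130, 200, 197, 100, 2, 164.
Maximum is 200, attained at (5, -6).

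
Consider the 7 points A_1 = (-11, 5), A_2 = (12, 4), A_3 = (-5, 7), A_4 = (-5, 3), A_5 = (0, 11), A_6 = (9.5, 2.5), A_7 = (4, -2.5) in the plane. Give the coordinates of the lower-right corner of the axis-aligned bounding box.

x-range [-11, 12], y-range [-2.5, 11].
The lower-right corner is (12, -2.5).

(12, -2.5)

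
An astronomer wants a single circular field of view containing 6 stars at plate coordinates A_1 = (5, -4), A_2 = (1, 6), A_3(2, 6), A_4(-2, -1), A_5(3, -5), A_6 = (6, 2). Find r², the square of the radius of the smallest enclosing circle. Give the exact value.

By Welzl's lemma the MEC is supported by two points (diametrically opposite) or three points (on a circumcircle).
The farthest pair is A_2–A_5 with squared distance 125. The circle on this segment as diameter has centre (2, 0.5) and r² = 125/4 = 31.25.
Check A_1: distance² to centre = 29.25 ≤ 31.25, so it lies inside.
All remaining points lie in this disk, and no smaller disk contains both endpoints, so this is the minimum enclosing circle.

31.25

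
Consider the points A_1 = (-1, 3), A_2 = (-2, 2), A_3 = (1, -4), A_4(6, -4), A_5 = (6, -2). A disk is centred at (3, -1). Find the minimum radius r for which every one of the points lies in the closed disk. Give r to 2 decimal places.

5.83

The required radius is the distance from (3, -1) to the farthest point.
Squared distances: 32, 34, 13, 18, 10.
Maximum is 34, attained at A_2.
r = √34 ≈ 5.83.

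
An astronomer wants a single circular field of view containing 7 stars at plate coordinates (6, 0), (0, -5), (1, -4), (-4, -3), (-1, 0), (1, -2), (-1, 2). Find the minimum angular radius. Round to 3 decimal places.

5.220

The farthest pair is (6, 0)–(-4, -3) with squared distance 109. The circle on this segment as diameter has centre (1, -1.5) and r² = 109/4 = 27.25.
Check (0, -5): distance² to centre = 13.25 ≤ 27.25, so it lies inside.
All remaining points lie in this disk, and no smaller disk contains both endpoints, so this is the minimum enclosing circle.
r = √(27.25) ≈ 5.220.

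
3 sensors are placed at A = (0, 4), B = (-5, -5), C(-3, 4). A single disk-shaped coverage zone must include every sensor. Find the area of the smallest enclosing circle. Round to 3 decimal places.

Side lengths²: AB² = 106, AC² = 9, BC² = 85.
Since AB² = 106 ≥ 85 + 9 = 94, the angle opposite AB is not acute, so the smallest enclosing circle has AB as diameter.
Centre = midpoint of AB = (-2.5, -0.5), r² = 106/4 = 26.5.
Area = π·r² = π·26.5 ≈ 83.252.

83.252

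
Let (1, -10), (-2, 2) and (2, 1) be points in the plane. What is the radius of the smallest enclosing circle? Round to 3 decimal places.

Call the three points A, B, C in the order given.
Side lengths²: AB² = 153, AC² = 122, BC² = 17.
Since AB² = 153 ≥ 122 + 17 = 139, the angle opposite AB is not acute, so the smallest enclosing circle has AB as diameter.
Centre = midpoint of AB = (-0.5, -4), r² = 153/4 = 38.25.
r = √(38.25) ≈ 6.185.

6.185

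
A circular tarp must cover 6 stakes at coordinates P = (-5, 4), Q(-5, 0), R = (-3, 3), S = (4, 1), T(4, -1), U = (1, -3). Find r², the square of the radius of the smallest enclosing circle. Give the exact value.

The farthest pair is P–T with squared distance 106. The circle on this segment as diameter has centre (-0.5, 1.5) and r² = 106/4 = 26.5.
Check Q: distance² to centre = 22.5 ≤ 26.5, so it lies inside.
All remaining points lie in this disk, and no smaller disk contains both endpoints, so this is the minimum enclosing circle.

26.5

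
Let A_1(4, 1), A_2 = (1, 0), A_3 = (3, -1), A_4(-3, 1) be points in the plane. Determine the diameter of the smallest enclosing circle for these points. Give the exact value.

The farthest pair is A_1–A_4 with squared distance 49. The circle on this segment as diameter has centre (0.5, 1) and r² = 49/4 = 12.25.
Check A_2: distance² to centre = 1.25 ≤ 12.25, so it lies inside.
All remaining points lie in this disk, and no smaller disk contains both endpoints, so this is the minimum enclosing circle.
Diameter = 2r = 2√(12.25) = 7.

7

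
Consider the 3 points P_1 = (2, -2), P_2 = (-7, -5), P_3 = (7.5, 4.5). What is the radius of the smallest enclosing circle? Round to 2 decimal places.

8.67

Side lengths²: P_1P_2² = 90, P_1P_3² = 72.5, P_2P_3² = 300.5.
Since P_2P_3² = 300.5 ≥ 90 + 72.5 = 162.5, the angle opposite P_2P_3 is not acute, so the smallest enclosing circle has P_2P_3 as diameter.
Centre = midpoint of P_2P_3 = (0.25, -0.25), r² = 300.5/4 = 75.125.
r = √(75.125) ≈ 8.67.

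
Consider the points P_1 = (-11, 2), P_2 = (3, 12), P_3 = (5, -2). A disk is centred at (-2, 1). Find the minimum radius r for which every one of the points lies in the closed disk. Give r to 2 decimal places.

12.08

The required radius is the distance from (-2, 1) to the farthest point.
Squared distances: 82, 146, 58.
Maximum is 146, attained at P_2.
r = √146 ≈ 12.08.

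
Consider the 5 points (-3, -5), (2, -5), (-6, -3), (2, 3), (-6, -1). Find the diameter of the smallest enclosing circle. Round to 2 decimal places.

10.31

The minimum enclosing circle is determined by three boundary points: (2, -5), (-6, -3), (2, 3).
Their circumcentre is (-1.25, -1) with r² = 26.5625.
The farthest remaining point (-6, -1) is at distance² 22.5625 ≤ 26.5625.
Diameter = 2r = 2√(26.5625) ≈ 10.31.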